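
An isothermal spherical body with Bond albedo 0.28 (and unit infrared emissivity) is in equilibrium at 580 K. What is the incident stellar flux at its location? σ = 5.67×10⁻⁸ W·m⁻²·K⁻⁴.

S ≈ 35600 W/m²

(1−a)S·πr² = σ·4πr²·T⁴ ⇒ S = 4σT⁴/(1−a).
S = 4·5.67×10⁻⁸·1.132×10¹¹/0.720.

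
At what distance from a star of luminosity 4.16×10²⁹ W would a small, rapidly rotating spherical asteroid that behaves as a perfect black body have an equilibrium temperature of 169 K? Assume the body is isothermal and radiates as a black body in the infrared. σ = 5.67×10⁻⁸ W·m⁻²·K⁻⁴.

For an isothermal black-emitting sphere, (1−a)S·πr² = σ·4πr²·T⁴ ⇒ S = 4σT⁴/(1−a).
S = 4·5.67×10⁻⁸·(169)⁴/1.00 = 185.0 W/m².
Flux falls as S = L/(4πd²), so d = √(L/(4πS)) = √(4.16×10²⁹/(4π·185.0)).

d ≈ 1.34×10¹³ m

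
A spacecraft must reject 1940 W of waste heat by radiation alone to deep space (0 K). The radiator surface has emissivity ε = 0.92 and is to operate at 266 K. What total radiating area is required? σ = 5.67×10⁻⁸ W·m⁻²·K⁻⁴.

P = εσA T⁴ ⇒ A = P/(εσT⁴).
T⁴ = 5.006×10⁹ K⁴.
A = 1940/(0.92 × 5.67×10⁻⁸ × 5.006×10⁹).

A ≈ 7.43 m²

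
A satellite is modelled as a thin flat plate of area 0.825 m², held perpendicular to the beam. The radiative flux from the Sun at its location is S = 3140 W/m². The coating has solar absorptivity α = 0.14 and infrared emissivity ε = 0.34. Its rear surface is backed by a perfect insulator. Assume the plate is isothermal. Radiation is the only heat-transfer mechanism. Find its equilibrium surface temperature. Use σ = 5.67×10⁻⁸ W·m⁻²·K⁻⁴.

T ≈ 389 K

At equilibrium, absorbed power = emitted power.
Absorbing cross-section = A = 0.8250 m²; emitting surface = A = 0.8250 m² (ratio 1).
αS·A_cross = εσ·A_surf·T⁴  ⇒  T⁴ = αS/(ε·1σ).
T⁴ = 0.140·3140/(0.34·1·5.67×10⁻⁸) = 2.280×10¹⁰ K⁴.
T = (2.280×10¹⁰)^(1/4).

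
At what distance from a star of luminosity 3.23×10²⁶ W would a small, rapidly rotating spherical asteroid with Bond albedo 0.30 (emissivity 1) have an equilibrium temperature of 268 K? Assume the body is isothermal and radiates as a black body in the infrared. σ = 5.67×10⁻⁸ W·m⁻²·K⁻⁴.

For an isothermal black-emitting sphere, (1−a)S·πr² = σ·4πr²·T⁴ ⇒ S = 4σT⁴/(1−a).
S = 4·5.67×10⁻⁸·(268)⁴/0.700 = 1671 W/m².
Flux falls as S = L/(4πd²), so d = √(L/(4πS)) = √(3.23×10²⁶/(4π·1671)).

d ≈ 1.24×10¹¹ m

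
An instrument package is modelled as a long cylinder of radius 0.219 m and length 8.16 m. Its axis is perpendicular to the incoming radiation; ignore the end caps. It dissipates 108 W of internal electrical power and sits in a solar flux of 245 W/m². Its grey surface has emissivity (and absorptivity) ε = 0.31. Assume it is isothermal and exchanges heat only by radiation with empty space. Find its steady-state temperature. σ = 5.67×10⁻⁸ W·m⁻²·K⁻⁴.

At steady state, absorbed solar power + internal power = radiated power.
Absorbed: α·S·A_cross = 0.31·245·3.574 = 271.5 W (cross-section 2rL).
Total input = 271.5 + 108 = 379.5 W.
Radiated: εσ·A_surf·T⁴ with A_surf = 2πrL = 11.23 m².
T⁴ = 379.5/(0.31·5.67×10⁻⁸·11.23) = 1.923×10⁹ K⁴.

T ≈ 209 K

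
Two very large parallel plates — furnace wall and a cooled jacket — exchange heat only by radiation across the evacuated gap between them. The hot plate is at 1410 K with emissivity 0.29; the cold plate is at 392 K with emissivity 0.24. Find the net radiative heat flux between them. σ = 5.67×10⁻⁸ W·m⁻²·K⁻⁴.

For two infinite grey parallel plates, q = σ(T₁⁴ − T₂⁴)/(1/ε₁ + 1/ε₂ − 1).
T₁⁴ − T₂⁴ = 3.953×10¹² − 2.361×10¹⁰ = 3.929×10¹² K⁴.
1/ε₁ + 1/ε₂ − 1 = 3.448 + 4.167 − 1 = 6.615.
q = 5.67×10⁻⁸ × 3.929×10¹² / 6.615.

q ≈ 33700 W/m²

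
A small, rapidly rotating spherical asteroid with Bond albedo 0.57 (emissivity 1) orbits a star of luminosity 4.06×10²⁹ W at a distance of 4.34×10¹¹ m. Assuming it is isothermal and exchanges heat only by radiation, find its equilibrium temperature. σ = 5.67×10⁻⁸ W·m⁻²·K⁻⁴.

T ≈ 755 K

First find the stellar flux at distance d: S = L/(4πd²) = 4.06×10²⁹/(4π·(4.34×10¹¹)²) = 1.715×10⁵ W/m².
For an isothermal sphere, absorbed (1−a)S·πr² = emitted σ·4πr²·T⁴, so T⁴ = (1−a)S/(4σ).
T⁴ = 0.430·1.715×10⁵/(4·5.67×10⁻⁸) = 3.252×10¹¹ K⁴.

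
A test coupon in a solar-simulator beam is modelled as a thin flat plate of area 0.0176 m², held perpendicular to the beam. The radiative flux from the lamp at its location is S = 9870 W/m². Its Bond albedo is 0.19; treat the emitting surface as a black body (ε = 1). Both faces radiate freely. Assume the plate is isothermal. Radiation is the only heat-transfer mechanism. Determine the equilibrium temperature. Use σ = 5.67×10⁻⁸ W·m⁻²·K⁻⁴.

T ≈ 515 K

At equilibrium, absorbed power = emitted power.
Absorbing cross-section = A = 0.01760 m²; emitting surface = 2A = 0.03520 m² (ratio 2).
(1−a)S·A_cross = εσ·A_surf·T⁴  ⇒  T⁴ = (1−a)S/(2σ).
T⁴ = 0.810·9870/(2·5.67×10⁻⁸) = 7.050×10¹⁰ K⁴.
T = (7.050×10¹⁰)^(1/4).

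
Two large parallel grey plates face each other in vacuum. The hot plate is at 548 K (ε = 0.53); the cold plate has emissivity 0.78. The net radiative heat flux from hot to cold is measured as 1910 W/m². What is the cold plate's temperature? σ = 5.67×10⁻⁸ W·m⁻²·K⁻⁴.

q = σ(T₁⁴ − T₂⁴)/(1/ε₁ + 1/ε₂ − 1); denominator = 2.169.
T₂⁴ = T₁⁴ − q·(1/ε₁+1/ε₂−1)/σ = 9.018×10¹⁰ − 1910·2.169/5.67×10⁻⁸
    = 1.712×10¹⁰ K⁴.

T₂ ≈ 362 K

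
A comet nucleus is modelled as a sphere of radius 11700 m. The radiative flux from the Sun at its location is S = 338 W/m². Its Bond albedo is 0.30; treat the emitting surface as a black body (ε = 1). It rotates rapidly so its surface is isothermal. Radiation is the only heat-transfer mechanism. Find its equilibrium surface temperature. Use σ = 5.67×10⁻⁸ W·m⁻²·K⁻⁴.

T ≈ 180 K

At equilibrium, absorbed power = emitted power.
Absorbing cross-section = πr² = 4.301×10⁸ m²; emitting surface = 4πr² = 1.720×10⁹ m² (ratio 4).
(1−a)S·A_cross = εσ·A_surf·T⁴  ⇒  T⁴ = (1−a)S/(4σ).
T⁴ = 0.700·338/(4·5.67×10⁻⁸) = 1.043×10⁹ K⁴.
T = (1.043×10⁹)^(1/4).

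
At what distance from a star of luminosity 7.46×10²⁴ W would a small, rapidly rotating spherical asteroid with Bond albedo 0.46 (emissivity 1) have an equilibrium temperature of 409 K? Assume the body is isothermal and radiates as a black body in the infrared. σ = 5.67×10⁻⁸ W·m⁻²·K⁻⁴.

For an isothermal black-emitting sphere, (1−a)S·πr² = σ·4πr²·T⁴ ⇒ S = 4σT⁴/(1−a).
S = 4·5.67×10⁻⁸·(409)⁴/0.540 = 11750 W/m².
Flux falls as S = L/(4πd²), so d = √(L/(4πS)) = √(7.46×10²⁴/(4π·11750)).

d ≈ 7.11×10⁹ m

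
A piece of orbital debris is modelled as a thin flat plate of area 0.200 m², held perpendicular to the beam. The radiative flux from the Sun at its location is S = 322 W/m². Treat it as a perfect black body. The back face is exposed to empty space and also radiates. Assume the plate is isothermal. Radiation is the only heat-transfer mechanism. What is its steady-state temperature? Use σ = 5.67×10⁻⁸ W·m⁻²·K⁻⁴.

T ≈ 231 K

At equilibrium, absorbed power = emitted power.
Absorbing cross-section = A = 0.2000 m²; emitting surface = 2A = 0.4000 m² (ratio 2).
S·A_cross = εσ·A_surf·T⁴  ⇒  T⁴ = S/(2σ).
T⁴ = 1.00·322/(2·5.67×10⁻⁸) = 2.840×10⁹ K⁴.
T = (2.840×10⁹)^(1/4).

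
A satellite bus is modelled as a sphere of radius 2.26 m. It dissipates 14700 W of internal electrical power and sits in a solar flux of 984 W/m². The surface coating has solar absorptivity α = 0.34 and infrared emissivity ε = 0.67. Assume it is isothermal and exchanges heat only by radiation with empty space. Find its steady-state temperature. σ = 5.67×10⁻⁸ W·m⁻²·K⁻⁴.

At steady state, absorbed solar power + internal power = radiated power.
Absorbed: α·S·A_cross = 0.34·984·16.05 = 5368 W (cross-section πr²).
Total input = 5368 + 14700 = 20070 W.
Radiated: εσ·A_surf·T⁴ with A_surf = 4πr² = 64.18 m².
T⁴ = 20070/(0.67·5.67×10⁻⁸·64.18) = 8.231×10⁹ K⁴.

T ≈ 301 K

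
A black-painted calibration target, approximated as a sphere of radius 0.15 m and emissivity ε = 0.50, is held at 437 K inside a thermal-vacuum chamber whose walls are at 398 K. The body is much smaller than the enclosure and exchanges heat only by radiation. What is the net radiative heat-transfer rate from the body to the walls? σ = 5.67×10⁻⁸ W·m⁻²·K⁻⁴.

For a small grey body in a large enclosure: P_net = εσA(T_body⁴ − T_wall⁴).
A = 4πr² = 0.2827 m²; T_body⁴ − T_wall⁴ = 3.647×10¹⁰ − 2.509×10¹⁰ = 1.138×10¹⁰ K⁴.
|P_net| = 0.50·5.67×10⁻⁸·0.2827·1.138×10¹⁰.

P_net ≈ 91.2 W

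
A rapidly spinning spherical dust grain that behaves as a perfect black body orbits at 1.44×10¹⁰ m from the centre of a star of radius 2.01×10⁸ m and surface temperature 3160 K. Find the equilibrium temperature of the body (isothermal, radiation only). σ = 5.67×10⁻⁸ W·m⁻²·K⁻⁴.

The star's surface emits σT_*⁴; at distance d the flux is S = σT_*⁴(R_*/d)².
S = 5.67×10⁻⁸·(3160)⁴·(2.01×10⁸/1.44×10¹⁰)² = 1102 W/m².
For an isothermal sphere T⁴ = (1−a)S/(4σ) = 4.857×10⁹ K⁴.

T ≈ 264 K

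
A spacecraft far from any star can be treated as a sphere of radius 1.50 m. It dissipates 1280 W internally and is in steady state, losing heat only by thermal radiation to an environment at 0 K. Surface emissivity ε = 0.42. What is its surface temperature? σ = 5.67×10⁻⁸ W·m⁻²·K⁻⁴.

T ≈ 209 K

Steady state: internal power = radiated power, P = εσA T⁴.
Radiating area A = 4πr² = 28.27 m².
T⁴ = P/(εσA) = 1280/(0.42·5.67×10⁻⁸·28.27) = 1.901×10⁹ K⁴.
T = (1.901×10⁹)^(1/4).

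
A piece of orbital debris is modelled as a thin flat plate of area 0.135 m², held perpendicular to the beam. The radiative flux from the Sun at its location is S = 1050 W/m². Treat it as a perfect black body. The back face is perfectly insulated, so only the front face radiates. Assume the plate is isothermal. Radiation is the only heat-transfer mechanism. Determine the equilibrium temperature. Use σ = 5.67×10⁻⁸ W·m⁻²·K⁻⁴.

At equilibrium, absorbed power = emitted power.
Absorbing cross-section = A = 0.1350 m²; emitting surface = A = 0.1350 m² (ratio 1).
S·A_cross = εσ·A_surf·T⁴  ⇒  T⁴ = S/(1σ).
T⁴ = 1.00·1050/(1·5.67×10⁻⁸) = 1.852×10¹⁰ K⁴.
T = (1.852×10¹⁰)^(1/4).

T ≈ 369 K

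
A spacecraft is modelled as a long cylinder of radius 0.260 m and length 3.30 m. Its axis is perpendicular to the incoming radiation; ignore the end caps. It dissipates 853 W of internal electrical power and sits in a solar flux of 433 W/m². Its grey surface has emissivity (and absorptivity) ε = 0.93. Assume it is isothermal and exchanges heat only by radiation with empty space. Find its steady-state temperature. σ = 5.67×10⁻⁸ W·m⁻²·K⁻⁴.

T ≈ 271 K

At steady state, absorbed solar power + internal power = radiated power.
Absorbed: α·S·A_cross = 0.93·433·1.716 = 691.0 W (cross-section 2rL).
Total input = 691.0 + 853 = 1544 W.
Radiated: εσ·A_surf·T⁴ with A_surf = 2πrL = 5.391 m².
T⁴ = 1544/(0.93·5.67×10⁻⁸·5.391) = 5.431×10⁹ K⁴.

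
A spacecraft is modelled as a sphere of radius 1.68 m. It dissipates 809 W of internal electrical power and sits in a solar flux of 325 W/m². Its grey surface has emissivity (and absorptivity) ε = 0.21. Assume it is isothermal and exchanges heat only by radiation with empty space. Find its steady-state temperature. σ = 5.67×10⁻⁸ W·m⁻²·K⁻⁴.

T ≈ 241 K

At steady state, absorbed solar power + internal power = radiated power.
Absorbed: α·S·A_cross = 0.21·325·8.867 = 605.2 W (cross-section πr²).
Total input = 605.2 + 809 = 1414 W.
Radiated: εσ·A_surf·T⁴ with A_surf = 4πr² = 35.47 m².
T⁴ = 1414/(0.21·5.67×10⁻⁸·35.47) = 3.349×10⁹ K⁴.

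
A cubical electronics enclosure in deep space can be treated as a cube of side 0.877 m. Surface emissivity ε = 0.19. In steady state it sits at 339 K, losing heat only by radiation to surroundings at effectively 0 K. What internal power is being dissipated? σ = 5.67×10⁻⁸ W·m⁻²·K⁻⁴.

Steady state: P = εσA T⁴.
A = 6L² = 4.615 m²; T⁴ = (339)⁴ = 1.321×10¹⁰ K⁴.
P = 0.19 × 5.67×10⁻⁸ × 4.615 × 1.321×10¹⁰.

P ≈ 657 W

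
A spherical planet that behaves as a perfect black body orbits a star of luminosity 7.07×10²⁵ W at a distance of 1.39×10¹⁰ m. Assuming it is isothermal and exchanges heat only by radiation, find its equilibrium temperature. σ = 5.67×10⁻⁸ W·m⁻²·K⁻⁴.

T ≈ 599 K

First find the stellar flux at distance d: S = L/(4πd²) = 7.07×10²⁵/(4π·(1.39×10¹⁰)²) = 29120 W/m².
For an isothermal sphere, absorbed (1−a)S·πr² = emitted σ·4πr²·T⁴, so T⁴ = (1−a)S/(4σ).
T⁴ = 1.00·29120/(4·5.67×10⁻⁸) = 1.284×10¹¹ K⁴.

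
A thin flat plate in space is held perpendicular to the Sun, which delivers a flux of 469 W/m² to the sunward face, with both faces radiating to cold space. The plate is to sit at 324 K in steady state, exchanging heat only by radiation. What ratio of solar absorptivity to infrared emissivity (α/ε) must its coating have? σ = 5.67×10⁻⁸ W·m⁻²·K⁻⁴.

Balance: αS·A = εσ·2A·T⁴ ⇒ α/ε = 2σT⁴/S.
α/ε = 2·5.67×10⁻⁸·(324)⁴/469 = 2·5.67×10⁻⁸·1.102×10¹⁰/469.

α/ε ≈ 2.66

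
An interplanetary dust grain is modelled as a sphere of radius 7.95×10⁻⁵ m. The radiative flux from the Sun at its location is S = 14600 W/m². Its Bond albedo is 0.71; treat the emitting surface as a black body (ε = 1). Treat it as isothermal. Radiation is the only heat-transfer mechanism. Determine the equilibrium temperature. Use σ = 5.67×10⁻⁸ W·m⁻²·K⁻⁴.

At equilibrium, absorbed power = emitted power.
Absorbing cross-section = πr² = 1.986×10⁻⁸ m²; emitting surface = 4πr² = 7.942×10⁻⁸ m² (ratio 4).
(1−a)S·A_cross = εσ·A_surf·T⁴  ⇒  T⁴ = (1−a)S/(4σ).
T⁴ = 0.290·14600/(4·5.67×10⁻⁸) = 1.867×10¹⁰ K⁴.
T = (1.867×10¹⁰)^(1/4).

T ≈ 370 K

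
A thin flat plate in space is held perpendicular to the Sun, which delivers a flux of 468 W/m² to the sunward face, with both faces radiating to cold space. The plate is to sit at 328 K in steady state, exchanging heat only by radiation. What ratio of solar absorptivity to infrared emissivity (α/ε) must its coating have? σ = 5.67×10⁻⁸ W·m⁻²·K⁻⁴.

Balance: αS·A = εσ·2A·T⁴ ⇒ α/ε = 2σT⁴/S.
α/ε = 2·5.67×10⁻⁸·(328)⁴/468 = 2·5.67×10⁻⁸·1.157×10¹⁰/468.

α/ε ≈ 2.80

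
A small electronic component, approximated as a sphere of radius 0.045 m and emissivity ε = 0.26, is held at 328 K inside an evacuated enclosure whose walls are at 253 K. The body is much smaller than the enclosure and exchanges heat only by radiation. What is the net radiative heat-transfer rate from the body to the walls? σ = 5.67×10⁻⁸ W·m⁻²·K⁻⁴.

P_net ≈ 2.80 W

For a small grey body in a large enclosure: P_net = εσA(T_body⁴ − T_wall⁴).
A = 4πr² = 0.02545 m²; T_body⁴ − T_wall⁴ = 1.157×10¹⁰ − 4.097×10⁹ = 7.477×10⁹ K⁴.
|P_net| = 0.26·5.67×10⁻⁸·0.02545·7.477×10⁹.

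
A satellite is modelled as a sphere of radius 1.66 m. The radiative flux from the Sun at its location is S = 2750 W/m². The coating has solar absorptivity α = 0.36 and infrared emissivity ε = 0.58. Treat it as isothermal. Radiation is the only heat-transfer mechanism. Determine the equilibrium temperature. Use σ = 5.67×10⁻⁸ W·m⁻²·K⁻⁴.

At equilibrium, absorbed power = emitted power.
Absorbing cross-section = πr² = 8.657 m²; emitting surface = 4πr² = 34.63 m² (ratio 4).
αS·A_cross = εσ·A_surf·T⁴  ⇒  T⁴ = αS/(ε·4σ).
T⁴ = 0.360·2750/(0.58·4·5.67×10⁻⁸) = 7.526×10⁹ K⁴.
T = (7.526×10⁹)^(1/4).

T ≈ 295 K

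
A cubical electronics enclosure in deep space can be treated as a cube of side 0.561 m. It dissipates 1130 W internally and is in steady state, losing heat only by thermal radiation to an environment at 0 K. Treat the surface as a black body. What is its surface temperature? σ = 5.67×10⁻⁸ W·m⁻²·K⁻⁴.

T ≈ 321 K

Steady state: internal power = radiated power, P = εσA T⁴.
Radiating area A = 6L² = 1.888 m².
T⁴ = P/(εσA) = 1130/(1.0·5.67×10⁻⁸·1.888) = 1.055×10¹⁰ K⁴.
T = (1.055×10¹⁰)^(1/4).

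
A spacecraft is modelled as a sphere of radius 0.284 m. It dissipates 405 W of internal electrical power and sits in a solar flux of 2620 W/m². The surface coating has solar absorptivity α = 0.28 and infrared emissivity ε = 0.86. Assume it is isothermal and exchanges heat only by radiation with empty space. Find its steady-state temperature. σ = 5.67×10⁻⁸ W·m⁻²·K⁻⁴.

T ≈ 331 K

At steady state, absorbed solar power + internal power = radiated power.
Absorbed: α·S·A_cross = 0.28·2620·0.2534 = 185.9 W (cross-section πr²).
Total input = 185.9 + 405 = 590.9 W.
Radiated: εσ·A_surf·T⁴ with A_surf = 4πr² = 1.014 m².
T⁴ = 590.9/(0.86·5.67×10⁻⁸·1.014) = 1.196×10¹⁰ K⁴.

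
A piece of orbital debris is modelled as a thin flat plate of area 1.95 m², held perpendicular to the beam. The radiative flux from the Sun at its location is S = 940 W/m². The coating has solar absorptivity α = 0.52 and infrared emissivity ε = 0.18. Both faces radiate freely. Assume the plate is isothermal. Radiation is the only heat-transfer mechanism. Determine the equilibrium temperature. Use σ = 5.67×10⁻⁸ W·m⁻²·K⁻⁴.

T ≈ 393 K

At equilibrium, absorbed power = emitted power.
Absorbing cross-section = A = 1.950 m²; emitting surface = 2A = 3.900 m² (ratio 2).
αS·A_cross = εσ·A_surf·T⁴  ⇒  T⁴ = αS/(ε·2σ).
T⁴ = 0.520·940/(0.18·2·5.67×10⁻⁸) = 2.395×10¹⁰ K⁴.
T = (2.395×10¹⁰)^(1/4).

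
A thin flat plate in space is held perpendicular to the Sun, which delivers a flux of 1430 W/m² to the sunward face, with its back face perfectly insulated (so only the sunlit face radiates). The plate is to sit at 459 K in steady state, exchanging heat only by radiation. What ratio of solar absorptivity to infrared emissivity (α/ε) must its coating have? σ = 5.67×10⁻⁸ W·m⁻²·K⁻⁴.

α/ε ≈ 1.76

Balance: αS·A = εσ·1A·T⁴ ⇒ α/ε = σT⁴/S.
α/ε = 5.67×10⁻⁸·(459)⁴/1430 = 5.67×10⁻⁸·4.439×10¹⁰/1430.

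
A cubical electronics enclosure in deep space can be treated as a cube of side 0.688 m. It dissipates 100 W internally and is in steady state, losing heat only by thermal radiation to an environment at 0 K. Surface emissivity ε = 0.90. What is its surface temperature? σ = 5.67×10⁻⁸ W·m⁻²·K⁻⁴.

T ≈ 162 K

Steady state: internal power = radiated power, P = εσA T⁴.
Radiating area A = 6L² = 2.840 m².
T⁴ = P/(εσA) = 100/(0.90·5.67×10⁻⁸·2.840) = 6.900×10⁸ K⁴.
T = (6.900×10⁸)^(1/4).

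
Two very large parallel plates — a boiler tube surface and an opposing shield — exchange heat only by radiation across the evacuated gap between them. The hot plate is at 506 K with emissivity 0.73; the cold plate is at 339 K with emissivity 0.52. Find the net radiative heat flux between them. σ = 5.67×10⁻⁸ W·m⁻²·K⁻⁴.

q ≈ 1290 W/m²

For two infinite grey parallel plates, q = σ(T₁⁴ − T₂⁴)/(1/ε₁ + 1/ε₂ − 1).
T₁⁴ − T₂⁴ = 6.555×10¹⁰ − 1.321×10¹⁰ = 5.235×10¹⁰ K⁴.
1/ε₁ + 1/ε₂ − 1 = 1.370 + 1.923 − 1 = 2.293.
q = 5.67×10⁻⁸ × 5.235×10¹⁰ / 2.293.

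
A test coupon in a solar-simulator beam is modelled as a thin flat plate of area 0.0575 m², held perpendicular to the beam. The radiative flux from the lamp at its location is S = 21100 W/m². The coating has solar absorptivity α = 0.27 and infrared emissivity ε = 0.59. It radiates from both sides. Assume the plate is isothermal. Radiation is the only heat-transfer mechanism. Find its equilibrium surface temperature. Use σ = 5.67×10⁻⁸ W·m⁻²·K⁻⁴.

At equilibrium, absorbed power = emitted power.
Absorbing cross-section = A = 0.05750 m²; emitting surface = 2A = 0.1150 m² (ratio 2).
αS·A_cross = εσ·A_surf·T⁴  ⇒  T⁴ = αS/(ε·2σ).
T⁴ = 0.270·21100/(0.59·2·5.67×10⁻⁸) = 8.515×10¹⁰ K⁴.
T = (8.515×10¹⁰)^(1/4).

T ≈ 540 K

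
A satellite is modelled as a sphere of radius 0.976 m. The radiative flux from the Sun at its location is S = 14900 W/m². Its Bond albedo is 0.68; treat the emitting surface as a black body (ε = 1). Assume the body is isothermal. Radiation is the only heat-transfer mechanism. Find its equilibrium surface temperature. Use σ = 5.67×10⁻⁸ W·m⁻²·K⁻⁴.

T ≈ 381 K

At equilibrium, absorbed power = emitted power.
Absorbing cross-section = πr² = 2.993 m²; emitting surface = 4πr² = 11.97 m² (ratio 4).
(1−a)S·A_cross = εσ·A_surf·T⁴  ⇒  T⁴ = (1−a)S/(4σ).
T⁴ = 0.320·14900/(4·5.67×10⁻⁸) = 2.102×10¹⁰ K⁴.
T = (2.102×10¹⁰)^(1/4).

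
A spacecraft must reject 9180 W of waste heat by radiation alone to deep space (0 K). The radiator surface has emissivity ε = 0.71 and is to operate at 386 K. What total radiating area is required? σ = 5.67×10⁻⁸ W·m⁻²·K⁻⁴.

A ≈ 10.3 m²

P = εσA T⁴ ⇒ A = P/(εσT⁴).
T⁴ = 2.220×10¹⁰ K⁴.
A = 9180/(0.71 × 5.67×10⁻⁸ × 2.220×10¹⁰).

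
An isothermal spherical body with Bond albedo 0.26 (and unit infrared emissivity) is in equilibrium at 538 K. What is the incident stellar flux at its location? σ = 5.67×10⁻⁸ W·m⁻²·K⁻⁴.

S ≈ 25700 W/m²

(1−a)S·πr² = σ·4πr²·T⁴ ⇒ S = 4σT⁴/(1−a).
S = 4·5.67×10⁻⁸·8.378×10¹⁰/0.740.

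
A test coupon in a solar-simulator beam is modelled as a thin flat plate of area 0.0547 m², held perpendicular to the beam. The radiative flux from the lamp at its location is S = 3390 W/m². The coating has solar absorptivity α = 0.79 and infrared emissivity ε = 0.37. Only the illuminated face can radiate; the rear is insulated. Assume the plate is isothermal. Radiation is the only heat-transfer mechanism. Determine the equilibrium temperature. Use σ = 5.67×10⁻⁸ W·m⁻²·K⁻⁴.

T ≈ 598 K

At equilibrium, absorbed power = emitted power.
Absorbing cross-section = A = 0.05470 m²; emitting surface = A = 0.05470 m² (ratio 1).
αS·A_cross = εσ·A_surf·T⁴  ⇒  T⁴ = αS/(ε·1σ).
T⁴ = 0.790·3390/(0.37·1·5.67×10⁻⁸) = 1.277×10¹¹ K⁴.
T = (1.277×10¹¹)^(1/4).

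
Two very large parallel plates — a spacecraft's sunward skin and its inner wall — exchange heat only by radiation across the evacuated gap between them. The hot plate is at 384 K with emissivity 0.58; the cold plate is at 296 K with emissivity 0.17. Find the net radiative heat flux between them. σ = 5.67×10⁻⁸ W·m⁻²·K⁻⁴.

For two infinite grey parallel plates, q = σ(T₁⁴ − T₂⁴)/(1/ε₁ + 1/ε₂ − 1).
T₁⁴ − T₂⁴ = 2.174×10¹⁰ − 7.677×10⁹ = 1.407×10¹⁰ K⁴.
1/ε₁ + 1/ε₂ − 1 = 1.724 + 5.882 − 1 = 6.606.
q = 5.67×10⁻⁸ × 1.407×10¹⁰ / 6.606.

q ≈ 121 W/m²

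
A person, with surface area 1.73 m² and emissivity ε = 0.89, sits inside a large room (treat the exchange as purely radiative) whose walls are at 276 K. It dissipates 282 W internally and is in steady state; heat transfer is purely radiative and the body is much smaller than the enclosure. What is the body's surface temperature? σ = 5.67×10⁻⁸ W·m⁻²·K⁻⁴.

T ≈ 308 K

For a small grey body in a large enclosure, net radiated power = εσA(T⁴ − T_w⁴).
Steady state: P = εσA(T⁴ − T_w⁴) with A = 1.73 m².
T⁴ = P/(εσA) + T_w⁴ = 282/(0.89·5.67×10⁻⁸·1.730) + (276)⁴
    = 3.230×10⁹ + 5.803×10⁹ = 9.033×10⁹ K⁴.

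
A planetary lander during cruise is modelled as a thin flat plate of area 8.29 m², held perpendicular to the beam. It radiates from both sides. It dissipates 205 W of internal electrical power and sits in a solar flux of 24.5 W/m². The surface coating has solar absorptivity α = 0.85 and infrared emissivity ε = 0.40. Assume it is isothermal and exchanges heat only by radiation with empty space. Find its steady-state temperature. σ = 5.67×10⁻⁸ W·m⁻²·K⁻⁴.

T ≈ 178 K

At steady state, absorbed solar power + internal power = radiated power.
Absorbed: α·S·A_cross = 0.85·24.5·8.290 = 172.6 W (cross-section A).
Total input = 172.6 + 205 = 377.6 W.
Radiated: εσ·A_surf·T⁴ with A_surf = 2A = 16.58 m².
T⁴ = 377.6/(0.40·5.67×10⁻⁸·16.58) = 1.004×10⁹ K⁴.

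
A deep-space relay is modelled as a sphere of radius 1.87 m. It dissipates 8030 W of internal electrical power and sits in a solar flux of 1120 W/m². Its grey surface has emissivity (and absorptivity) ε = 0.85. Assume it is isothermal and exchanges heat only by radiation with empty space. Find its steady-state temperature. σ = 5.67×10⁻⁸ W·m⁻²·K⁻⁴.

T ≈ 306 K

At steady state, absorbed solar power + internal power = radiated power.
Absorbed: α·S·A_cross = 0.85·1120·10.99 = 10460 W (cross-section πr²).
Total input = 10460 + 8030 = 18490 W.
Radiated: εσ·A_surf·T⁴ with A_surf = 4πr² = 43.94 m².
T⁴ = 18490/(0.85·5.67×10⁻⁸·43.94) = 8.730×10⁹ K⁴.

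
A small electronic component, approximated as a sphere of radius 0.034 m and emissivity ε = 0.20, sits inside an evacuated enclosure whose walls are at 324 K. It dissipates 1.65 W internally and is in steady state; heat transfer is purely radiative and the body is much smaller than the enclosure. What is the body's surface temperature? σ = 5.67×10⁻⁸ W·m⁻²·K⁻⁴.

For a small grey body in a large enclosure, net radiated power = εσA(T⁴ − T_w⁴).
Steady state: P = εσA(T⁴ − T_w⁴) with A = 4πr² = 0.01453 m².
T⁴ = P/(εσA) + T_w⁴ = 1.65/(0.20·5.67×10⁻⁸·0.01453) + (324)⁴
    = 1.002×10¹⁰ + 1.102×10¹⁰ = 2.104×10¹⁰ K⁴.

T ≈ 381 K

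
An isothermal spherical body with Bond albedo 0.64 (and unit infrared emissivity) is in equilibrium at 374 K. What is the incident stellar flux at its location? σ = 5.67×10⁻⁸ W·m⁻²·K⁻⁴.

(1−a)S·πr² = σ·4πr²·T⁴ ⇒ S = 4σT⁴/(1−a).
S = 4·5.67×10⁻⁸·1.957×10¹⁰/0.360.

S ≈ 12300 W/m²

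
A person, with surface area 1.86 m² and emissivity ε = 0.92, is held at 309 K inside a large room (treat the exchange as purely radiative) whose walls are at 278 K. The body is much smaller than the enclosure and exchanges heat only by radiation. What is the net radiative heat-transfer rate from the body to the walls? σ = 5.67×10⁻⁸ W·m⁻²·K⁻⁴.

P_net ≈ 305 W

For a small grey body in a large enclosure: P_net = εσA(T_body⁴ − T_wall⁴).
A = 1.86 m²; T_body⁴ − T_wall⁴ = 9.117×10⁹ − 5.973×10⁹ = 3.144×10⁹ K⁴.
|P_net| = 0.92·5.67×10⁻⁸·1.860·3.144×10⁹.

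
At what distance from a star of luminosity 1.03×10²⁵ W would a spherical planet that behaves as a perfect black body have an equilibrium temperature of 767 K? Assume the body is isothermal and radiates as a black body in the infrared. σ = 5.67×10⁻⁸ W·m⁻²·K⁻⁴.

d ≈ 3.23×10⁹ m

For an isothermal black-emitting sphere, (1−a)S·πr² = σ·4πr²·T⁴ ⇒ S = 4σT⁴/(1−a).
S = 4·5.67×10⁻⁸·(767)⁴/1.00 = 78490 W/m².
Flux falls as S = L/(4πd²), so d = √(L/(4πS)) = √(1.03×10²⁵/(4π·78490)).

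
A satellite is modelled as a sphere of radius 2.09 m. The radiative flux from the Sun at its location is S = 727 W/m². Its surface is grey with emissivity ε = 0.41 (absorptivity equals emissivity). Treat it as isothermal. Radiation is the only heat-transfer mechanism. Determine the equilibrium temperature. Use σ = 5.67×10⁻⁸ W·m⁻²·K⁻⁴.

T ≈ 238 K

At equilibrium, absorbed power = emitted power.
Absorbing cross-section = πr² = 13.72 m²; emitting surface = 4πr² = 54.89 m² (ratio 4).
εS·A_cross = εσ·A_surf·T⁴  ⇒  T⁴ = S/(4σ)   (ε cancels).
T⁴ = 727/(4·5.67×10⁻⁸) = 3.205×10⁹ K⁴.
T = (3.205×10⁹)^(1/4).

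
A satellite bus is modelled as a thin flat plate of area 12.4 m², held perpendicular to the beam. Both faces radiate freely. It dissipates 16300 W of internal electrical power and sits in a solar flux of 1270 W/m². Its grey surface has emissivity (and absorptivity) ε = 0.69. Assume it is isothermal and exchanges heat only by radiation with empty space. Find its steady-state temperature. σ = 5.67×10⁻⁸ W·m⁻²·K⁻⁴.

At steady state, absorbed solar power + internal power = radiated power.
Absorbed: α·S·A_cross = 0.69·1270·12.40 = 10870 W (cross-section A).
Total input = 10870 + 16300 = 27170 W.
Radiated: εσ·A_surf·T⁴ with A_surf = 2A = 24.80 m².
T⁴ = 27170/(0.69·5.67×10⁻⁸·24.80) = 2.800×10¹⁰ K⁴.

T ≈ 409 K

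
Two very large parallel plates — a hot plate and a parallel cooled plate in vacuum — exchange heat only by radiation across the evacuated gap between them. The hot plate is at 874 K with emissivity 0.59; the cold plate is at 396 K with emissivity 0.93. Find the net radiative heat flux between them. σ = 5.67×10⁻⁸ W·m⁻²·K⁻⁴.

q ≈ 17900 W/m²

For two infinite grey parallel plates, q = σ(T₁⁴ − T₂⁴)/(1/ε₁ + 1/ε₂ − 1).
T₁⁴ − T₂⁴ = 5.835×10¹¹ − 2.459×10¹⁰ = 5.589×10¹¹ K⁴.
1/ε₁ + 1/ε₂ − 1 = 1.695 + 1.075 − 1 = 1.770.
q = 5.67×10⁻⁸ × 5.589×10¹¹ / 1.770.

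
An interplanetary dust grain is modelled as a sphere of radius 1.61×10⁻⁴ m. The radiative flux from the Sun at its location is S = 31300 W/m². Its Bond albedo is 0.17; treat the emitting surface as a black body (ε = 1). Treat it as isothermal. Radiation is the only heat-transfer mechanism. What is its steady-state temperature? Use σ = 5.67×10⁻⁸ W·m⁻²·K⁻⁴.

T ≈ 582 K

At equilibrium, absorbed power = emitted power.
Absorbing cross-section = πr² = 8.143×10⁻⁸ m²; emitting surface = 4πr² = 3.257×10⁻⁷ m² (ratio 4).
(1−a)S·A_cross = εσ·A_surf·T⁴  ⇒  T⁴ = (1−a)S/(4σ).
T⁴ = 0.830·31300/(4·5.67×10⁻⁸) = 1.145×10¹¹ K⁴.
T = (1.145×10¹¹)^(1/4).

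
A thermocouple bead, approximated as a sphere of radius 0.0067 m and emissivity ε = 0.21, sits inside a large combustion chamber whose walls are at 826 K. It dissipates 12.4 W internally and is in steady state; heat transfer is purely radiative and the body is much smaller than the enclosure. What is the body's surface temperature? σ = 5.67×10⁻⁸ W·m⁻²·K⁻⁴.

T ≈ 1230 K

For a small grey body in a large enclosure, net radiated power = εσA(T⁴ − T_w⁴).
Steady state: P = εσA(T⁴ − T_w⁴) with A = 4πr² = 5.641×10⁻⁴ m².
T⁴ = P/(εσA) + T_w⁴ = 12.4/(0.21·5.67×10⁻⁸·5.641×10⁻⁴) + (826)⁴
    = 1.846×10¹² + 4.655×10¹¹ = 2.312×10¹² K⁴.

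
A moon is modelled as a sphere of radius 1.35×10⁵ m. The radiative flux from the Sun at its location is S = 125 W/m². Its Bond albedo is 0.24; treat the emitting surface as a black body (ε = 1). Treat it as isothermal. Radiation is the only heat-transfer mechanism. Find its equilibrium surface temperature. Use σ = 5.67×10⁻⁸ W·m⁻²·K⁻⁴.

At equilibrium, absorbed power = emitted power.
Absorbing cross-section = πr² = 5.726×10¹⁰ m²; emitting surface = 4πr² = 2.290×10¹¹ m² (ratio 4).
(1−a)S·A_cross = εσ·A_surf·T⁴  ⇒  T⁴ = (1−a)S/(4σ).
T⁴ = 0.760·125/(4·5.67×10⁻⁸) = 4.189×10⁸ K⁴.
T = (4.189×10⁸)^(1/4).

T ≈ 143 K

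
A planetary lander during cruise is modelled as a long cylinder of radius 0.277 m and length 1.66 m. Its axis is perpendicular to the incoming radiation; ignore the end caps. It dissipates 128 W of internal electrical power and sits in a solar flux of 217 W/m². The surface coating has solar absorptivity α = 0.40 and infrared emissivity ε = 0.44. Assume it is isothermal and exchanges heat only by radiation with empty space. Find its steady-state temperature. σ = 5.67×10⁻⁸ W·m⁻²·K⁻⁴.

T ≈ 232 K

At steady state, absorbed solar power + internal power = radiated power.
Absorbed: α·S·A_cross = 0.40·217·0.9196 = 79.82 W (cross-section 2rL).
Total input = 79.82 + 128 = 207.8 W.
Radiated: εσ·A_surf·T⁴ with A_surf = 2πrL = 2.889 m².
T⁴ = 207.8/(0.44·5.67×10⁻⁸·2.889) = 2.883×10⁹ K⁴.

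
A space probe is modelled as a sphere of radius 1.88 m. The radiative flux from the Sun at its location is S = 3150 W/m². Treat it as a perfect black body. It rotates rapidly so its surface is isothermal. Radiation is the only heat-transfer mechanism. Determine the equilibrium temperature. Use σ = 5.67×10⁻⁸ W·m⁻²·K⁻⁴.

At equilibrium, absorbed power = emitted power.
Absorbing cross-section = πr² = 11.10 m²; emitting surface = 4πr² = 44.41 m² (ratio 4).
S·A_cross = εσ·A_surf·T⁴  ⇒  T⁴ = S/(4σ).
T⁴ = 1.00·3150/(4·5.67×10⁻⁸) = 1.389×10¹⁰ K⁴.
T = (1.389×10¹⁰)^(1/4).

T ≈ 343 K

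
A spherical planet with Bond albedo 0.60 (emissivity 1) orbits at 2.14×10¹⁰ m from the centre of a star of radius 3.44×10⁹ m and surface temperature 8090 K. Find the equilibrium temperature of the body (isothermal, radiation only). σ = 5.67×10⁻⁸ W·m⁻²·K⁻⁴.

T ≈ 1820 K

The star's surface emits σT_*⁴; at distance d the flux is S = σT_*⁴(R_*/d)².
S = 5.67×10⁻⁸·(8090)⁴·(3.44×10⁹/2.14×10¹⁰)² = 6.276×10⁶ W/m².
For an isothermal sphere T⁴ = (1−a)S/(4σ) = 1.107×10¹³ K⁴.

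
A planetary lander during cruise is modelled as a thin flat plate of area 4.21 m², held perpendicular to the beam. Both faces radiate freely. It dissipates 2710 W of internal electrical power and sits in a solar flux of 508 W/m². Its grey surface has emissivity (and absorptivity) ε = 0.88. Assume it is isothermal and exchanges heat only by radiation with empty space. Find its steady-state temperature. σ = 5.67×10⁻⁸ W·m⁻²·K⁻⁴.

At steady state, absorbed solar power + internal power = radiated power.
Absorbed: α·S·A_cross = 0.88·508·4.210 = 1882 W (cross-section A).
Total input = 1882 + 2710 = 4592 W.
Radiated: εσ·A_surf·T⁴ with A_surf = 2A = 8.420 m².
T⁴ = 4592/(0.88·5.67×10⁻⁸·8.420) = 1.093×10¹⁰ K⁴.

T ≈ 323 K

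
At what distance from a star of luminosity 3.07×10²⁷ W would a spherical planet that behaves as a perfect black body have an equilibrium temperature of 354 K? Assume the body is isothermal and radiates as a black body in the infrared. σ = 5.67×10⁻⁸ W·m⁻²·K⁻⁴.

d ≈ 2.62×10¹¹ m

For an isothermal black-emitting sphere, (1−a)S·πr² = σ·4πr²·T⁴ ⇒ S = 4σT⁴/(1−a).
S = 4·5.67×10⁻⁸·(354)⁴/1.00 = 3562 W/m².
Flux falls as S = L/(4πd²), so d = √(L/(4πS)) = √(3.07×10²⁷/(4π·3562)).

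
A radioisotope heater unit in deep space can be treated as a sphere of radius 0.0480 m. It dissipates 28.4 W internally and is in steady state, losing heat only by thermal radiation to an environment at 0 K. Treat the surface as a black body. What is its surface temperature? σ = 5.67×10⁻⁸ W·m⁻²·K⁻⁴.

T ≈ 363 K

Steady state: internal power = radiated power, P = εσA T⁴.
Radiating area A = 4πr² = 0.02895 m².
T⁴ = P/(εσA) = 28.4/(1.0·5.67×10⁻⁸·0.02895) = 1.730×10¹⁰ K⁴.
T = (1.730×10¹⁰)^(1/4).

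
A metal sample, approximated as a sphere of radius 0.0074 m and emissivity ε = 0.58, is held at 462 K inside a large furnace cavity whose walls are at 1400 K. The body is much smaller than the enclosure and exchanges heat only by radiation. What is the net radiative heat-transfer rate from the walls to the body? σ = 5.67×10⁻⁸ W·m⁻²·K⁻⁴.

For a small grey body in a large enclosure: P_net = εσA(T_body⁴ − T_wall⁴).
A = 4πr² = 6.881×10⁻⁴ m²; T_body⁴ − T_wall⁴ = 4.556×10¹⁰ − 3.842×10¹² = -3.796×10¹² K⁴.
|P_net| = 0.58·5.67×10⁻⁸·6.881×10⁻⁴·3.796×10¹².

P_net ≈ 85.9 W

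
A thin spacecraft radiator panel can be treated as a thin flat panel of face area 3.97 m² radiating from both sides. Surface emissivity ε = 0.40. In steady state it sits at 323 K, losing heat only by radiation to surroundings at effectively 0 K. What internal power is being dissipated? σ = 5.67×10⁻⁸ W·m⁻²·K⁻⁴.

P ≈ 1960 W

Steady state: P = εσA T⁴.
A = 2·3.97 = 7.940 m²; T⁴ = (323)⁴ = 1.088×10¹⁰ K⁴.
P = 0.40 × 5.67×10⁻⁸ × 7.940 × 1.088×10¹⁰.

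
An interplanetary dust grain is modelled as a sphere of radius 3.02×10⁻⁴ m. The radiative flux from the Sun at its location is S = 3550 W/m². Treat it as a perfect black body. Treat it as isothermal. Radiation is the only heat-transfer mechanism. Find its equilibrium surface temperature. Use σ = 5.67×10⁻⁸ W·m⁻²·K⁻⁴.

T ≈ 354 K

At equilibrium, absorbed power = emitted power.
Absorbing cross-section = πr² = 2.865×10⁻⁷ m²; emitting surface = 4πr² = 1.146×10⁻⁶ m² (ratio 4).
S·A_cross = εσ·A_surf·T⁴  ⇒  T⁴ = S/(4σ).
T⁴ = 1.00·3550/(4·5.67×10⁻⁸) = 1.565×10¹⁰ K⁴.
T = (1.565×10¹⁰)^(1/4).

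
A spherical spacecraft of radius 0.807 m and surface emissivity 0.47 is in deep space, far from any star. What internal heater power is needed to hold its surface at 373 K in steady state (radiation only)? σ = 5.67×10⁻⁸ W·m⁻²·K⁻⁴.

P ≈ 4220 W

P = εσ·4πr²·T⁴.
4πr² = 8.184 m²; T⁴ = 1.936×10¹⁰ K⁴.
P = 0.47·5.67×10⁻⁸·8.184·1.936×10¹⁰.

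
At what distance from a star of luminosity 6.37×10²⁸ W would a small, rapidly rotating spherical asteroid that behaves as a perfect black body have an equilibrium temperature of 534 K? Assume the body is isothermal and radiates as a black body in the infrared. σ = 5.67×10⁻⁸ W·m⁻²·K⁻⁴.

d ≈ 5.24×10¹¹ m

For an isothermal black-emitting sphere, (1−a)S·πr² = σ·4πr²·T⁴ ⇒ S = 4σT⁴/(1−a).
S = 4·5.67×10⁻⁸·(534)⁴/1.00 = 18440 W/m².
Flux falls as S = L/(4πd²), so d = √(L/(4πS)) = √(6.37×10²⁸/(4π·18440)).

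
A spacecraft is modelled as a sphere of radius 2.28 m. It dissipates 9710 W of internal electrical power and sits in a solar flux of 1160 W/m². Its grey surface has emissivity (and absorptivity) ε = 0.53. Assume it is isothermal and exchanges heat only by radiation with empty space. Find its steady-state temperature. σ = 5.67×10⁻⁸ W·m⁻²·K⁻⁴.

At steady state, absorbed solar power + internal power = radiated power.
Absorbed: α·S·A_cross = 0.53·1160·16.33 = 10040 W (cross-section πr²).
Total input = 10040 + 9710 = 19750 W.
Radiated: εσ·A_surf·T⁴ with A_surf = 4πr² = 65.33 m².
T⁴ = 19750/(0.53·5.67×10⁻⁸·65.33) = 1.006×10¹⁰ K⁴.

T ≈ 317 K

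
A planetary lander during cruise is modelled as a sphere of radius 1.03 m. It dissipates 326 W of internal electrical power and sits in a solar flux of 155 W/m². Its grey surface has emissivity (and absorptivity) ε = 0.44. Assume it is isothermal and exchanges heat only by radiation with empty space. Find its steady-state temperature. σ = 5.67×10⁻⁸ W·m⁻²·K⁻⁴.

At steady state, absorbed solar power + internal power = radiated power.
Absorbed: α·S·A_cross = 0.44·155·3.333 = 227.3 W (cross-section πr²).
Total input = 227.3 + 326 = 553.3 W.
Radiated: εσ·A_surf·T⁴ with A_surf = 4πr² = 13.33 m².
T⁴ = 553.3/(0.44·5.67×10⁻⁸·13.33) = 1.664×10⁹ K⁴.

T ≈ 202 K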